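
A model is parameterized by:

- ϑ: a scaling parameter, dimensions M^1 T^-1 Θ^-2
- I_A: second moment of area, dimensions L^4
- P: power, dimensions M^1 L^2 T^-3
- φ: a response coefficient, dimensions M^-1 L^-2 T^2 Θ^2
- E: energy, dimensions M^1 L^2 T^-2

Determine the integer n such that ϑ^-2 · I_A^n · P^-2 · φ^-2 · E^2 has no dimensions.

-1

Balance the L exponent: (4)·n from I_A, plus −2·(0) − 2·(2) − 2·(-2) + 2·(2) = 4 from the rest, must sum to zero.
4n + 4 = 0, so n = -1.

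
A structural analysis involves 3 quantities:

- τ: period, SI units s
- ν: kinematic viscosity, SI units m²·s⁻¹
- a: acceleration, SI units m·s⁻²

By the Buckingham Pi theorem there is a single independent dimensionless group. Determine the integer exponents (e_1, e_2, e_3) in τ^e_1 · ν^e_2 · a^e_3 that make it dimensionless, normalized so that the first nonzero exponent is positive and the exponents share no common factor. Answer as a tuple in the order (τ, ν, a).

(3, -1, 2)

L: e_1·(0) + e_2·(2) + e_3·(1) = 0
T: e_1·(1) + e_2·(-1) + e_3·(-2) = 0
Solving this homogeneous linear system for the smallest-integer solution (first nonzero entry positive) gives (3, -1, 2).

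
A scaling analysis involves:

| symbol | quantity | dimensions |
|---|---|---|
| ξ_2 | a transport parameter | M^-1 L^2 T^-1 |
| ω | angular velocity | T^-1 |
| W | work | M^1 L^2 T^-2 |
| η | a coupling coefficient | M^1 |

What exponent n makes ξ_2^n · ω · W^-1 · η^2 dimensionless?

1

Balance the M exponent: (-1)·n from ξ_2, plus (0) − (1) + 2·(1) = 1 from the rest, must sum to zero.
−n + 1 = 0, so n = 1.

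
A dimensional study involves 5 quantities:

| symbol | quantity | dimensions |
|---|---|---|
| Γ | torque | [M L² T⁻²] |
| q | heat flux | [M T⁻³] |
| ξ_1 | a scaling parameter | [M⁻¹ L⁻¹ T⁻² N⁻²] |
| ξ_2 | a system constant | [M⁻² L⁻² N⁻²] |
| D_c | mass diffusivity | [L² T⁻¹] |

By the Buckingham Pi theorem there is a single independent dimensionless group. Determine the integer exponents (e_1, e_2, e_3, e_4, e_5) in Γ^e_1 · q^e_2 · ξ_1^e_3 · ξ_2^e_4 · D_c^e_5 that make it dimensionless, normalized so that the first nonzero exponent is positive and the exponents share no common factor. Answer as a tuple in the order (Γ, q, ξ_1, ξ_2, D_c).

M: e_1·(1) + e_2·(1) + e_3·(-1) + e_4·(-2) + e_5·(0) = 0
L: e_1·(2) + e_2·(0) + e_3·(-1) + e_4·(-2) + e_5·(2) = 0
T: e_1·(-2) + e_2·(-3) + e_3·(-2) + e_4·(0) + e_5·(-1) = 0
N: e_1·(0) + e_2·(0) + e_3·(-2) + e_4·(-2) + e_5·(0) = 0
Solving this homogeneous linear system for the smallest-integer solution (first nonzero entry positive) gives (3, 1, -4, 4, -1).

(3, 1, -4, 4, -1)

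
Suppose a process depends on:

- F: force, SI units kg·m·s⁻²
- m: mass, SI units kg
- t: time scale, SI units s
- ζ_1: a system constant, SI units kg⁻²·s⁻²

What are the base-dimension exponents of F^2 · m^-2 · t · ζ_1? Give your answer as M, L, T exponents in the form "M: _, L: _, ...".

M: -2, L: 2, T: -5

Collect each base-dimension exponent across the product:
  M: 2·(1) − 2·(1) + (0) + (-2) = -2
  L: 2·(1) − 2·(0) + (0) + (0) = 2
  T: 2·(-2) − 2·(0) + (1) + (-2) = -5
So the dimensions are [M⁻² L² T⁻⁵].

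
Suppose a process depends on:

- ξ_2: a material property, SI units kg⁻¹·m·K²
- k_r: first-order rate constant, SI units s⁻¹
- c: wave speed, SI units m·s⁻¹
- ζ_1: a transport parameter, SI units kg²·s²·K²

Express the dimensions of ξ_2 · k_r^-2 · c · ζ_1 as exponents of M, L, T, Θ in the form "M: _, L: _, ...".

M: 1, L: 2, T: 3, Θ: 4

Collect each base-dimension exponent across the product:
  M: (-1) − 2·(0) + (0) + (2) = 1
  L: (1) − 2·(0) + (1) + (0) = 2
  T: (0) − 2·(-1) + (-1) + (2) = 3
  Θ: (2) − 2·(0) + (0) + (2) = 4
So the dimensions are [M L² T³ Θ⁴].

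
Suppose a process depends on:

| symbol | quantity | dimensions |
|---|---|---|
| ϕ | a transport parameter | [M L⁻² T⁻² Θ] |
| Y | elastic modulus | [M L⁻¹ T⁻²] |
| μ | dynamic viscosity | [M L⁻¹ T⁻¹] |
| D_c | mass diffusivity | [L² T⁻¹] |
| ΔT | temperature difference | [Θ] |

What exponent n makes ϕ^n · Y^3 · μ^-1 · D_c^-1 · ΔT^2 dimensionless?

Balance the M exponent: (1)·n from ϕ, plus 3·(1) − (1) − (0) + 2·(0) = 2 from the rest, must sum to zero.
n + 2 = 0, so n = -2.

-2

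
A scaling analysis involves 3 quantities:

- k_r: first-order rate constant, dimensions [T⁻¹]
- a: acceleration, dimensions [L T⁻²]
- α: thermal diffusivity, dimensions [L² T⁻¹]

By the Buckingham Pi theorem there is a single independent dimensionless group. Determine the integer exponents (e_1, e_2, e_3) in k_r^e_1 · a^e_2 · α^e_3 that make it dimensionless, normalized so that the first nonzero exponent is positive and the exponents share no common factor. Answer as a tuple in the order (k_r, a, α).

L: e_1·(0) + e_2·(1) + e_3·(2) = 0
T: e_1·(-1) + e_2·(-2) + e_3·(-1) = 0
Solving this homogeneous linear system for the smallest-integer solution (first nonzero entry positive) gives (3, -2, 1).

(3, -2, 1)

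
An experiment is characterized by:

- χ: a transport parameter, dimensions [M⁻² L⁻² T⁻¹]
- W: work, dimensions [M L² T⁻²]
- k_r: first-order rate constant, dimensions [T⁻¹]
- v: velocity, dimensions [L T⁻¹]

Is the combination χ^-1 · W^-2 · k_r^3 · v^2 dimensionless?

yes

Sum the exponent of each base dimension across the product:
  M: −[χ]_M − 2·[W]_M + 3·[k_r]_M + 2·[v]_M = −(-2) − 2·(1) + 3·(0) + 2·(0) = 0
  L: −[χ]_L − 2·[W]_L + 3·[k_r]_L + 2·[v]_L = −(-2) − 2·(2) + 3·(0) + 2·(1) = 0
  T: −[χ]_T − 2·[W]_T + 3·[k_r]_T + 2·[v]_T = −(-1) − 2·(-2) + 3·(-1) + 2·(-1) = 0
All base exponents vanish — dimensionless.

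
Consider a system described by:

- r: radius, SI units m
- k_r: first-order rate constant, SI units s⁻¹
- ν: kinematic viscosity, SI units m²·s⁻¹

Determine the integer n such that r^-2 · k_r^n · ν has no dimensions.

-1

Balance the T exponent: (-1)·n from k_r, plus −2·(0) + (-1) = -1 from the rest, must sum to zero.
−n − 1 = 0, so n = -1.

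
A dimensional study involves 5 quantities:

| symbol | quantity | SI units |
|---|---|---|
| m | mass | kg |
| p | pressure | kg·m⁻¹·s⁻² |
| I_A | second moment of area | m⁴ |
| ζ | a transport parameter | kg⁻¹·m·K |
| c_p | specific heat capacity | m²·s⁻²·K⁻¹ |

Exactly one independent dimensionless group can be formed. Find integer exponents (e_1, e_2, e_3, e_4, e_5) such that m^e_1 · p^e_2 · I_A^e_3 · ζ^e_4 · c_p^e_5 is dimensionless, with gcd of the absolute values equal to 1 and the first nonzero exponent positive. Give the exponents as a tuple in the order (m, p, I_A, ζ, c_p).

M: e_1·(1) + e_2·(1) + e_3·(0) + e_4·(-1) + e_5·(0) = 0
L: e_1·(0) + e_2·(-1) + e_3·(4) + e_4·(1) + e_5·(2) = 0
T: e_1·(0) + e_2·(-2) + e_3·(0) + e_4·(0) + e_5·(-2) = 0
Θ: e_1·(0) + e_2·(0) + e_3·(0) + e_4·(1) + e_5·(-1) = 0
Solving this homogeneous linear system for the smallest-integer solution (first nonzero entry positive) gives (2, -1, -1, 1, 1).

(2, -1, -1, 1, 1)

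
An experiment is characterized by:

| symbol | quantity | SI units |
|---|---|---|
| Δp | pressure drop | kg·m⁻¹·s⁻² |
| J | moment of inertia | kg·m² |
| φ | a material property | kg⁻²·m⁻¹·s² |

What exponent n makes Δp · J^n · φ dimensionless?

1

Balance the M exponent: (1)·n from J, plus (1) + (-2) = -1 from the rest, must sum to zero.
n − 1 = 0, so n = 1.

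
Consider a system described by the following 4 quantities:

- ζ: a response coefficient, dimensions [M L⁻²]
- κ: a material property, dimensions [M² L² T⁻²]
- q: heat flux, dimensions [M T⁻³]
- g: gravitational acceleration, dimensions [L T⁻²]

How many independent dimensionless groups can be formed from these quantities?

1

There are 4 variables and 3 base dimensions (M, L, T).
The dimension matrix has rank 3.
Independent dimensionless groups: 4 − 3 = 1.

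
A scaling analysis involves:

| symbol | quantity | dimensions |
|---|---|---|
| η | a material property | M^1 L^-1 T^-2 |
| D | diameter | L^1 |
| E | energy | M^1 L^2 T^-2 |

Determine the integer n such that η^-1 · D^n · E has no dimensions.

Balance the L exponent: (1)·n from D, plus −(-1) + (2) = 3 from the rest, must sum to zero.
n + 3 = 0, so n = -3.

-3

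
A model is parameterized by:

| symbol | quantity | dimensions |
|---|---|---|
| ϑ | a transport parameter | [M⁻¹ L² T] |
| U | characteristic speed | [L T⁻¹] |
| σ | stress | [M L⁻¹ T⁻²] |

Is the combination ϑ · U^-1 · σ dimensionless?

Sum the exponent of each base dimension across the product:
  M: [ϑ]_M − [U]_M + [σ]_M = (-1) − (0) + (1) = 0
  L: [ϑ]_L − [U]_L + [σ]_L = (2) − (1) + (-1) = 0
  T: [ϑ]_T − [U]_T + [σ]_T = (1) − (-1) + (-2) = 0
All base exponents vanish — dimensionless.

yes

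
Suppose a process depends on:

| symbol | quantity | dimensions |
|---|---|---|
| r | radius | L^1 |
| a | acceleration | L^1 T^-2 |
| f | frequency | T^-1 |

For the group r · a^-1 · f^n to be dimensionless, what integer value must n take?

Balance the T exponent: (-1)·n from f, plus (0) − (-2) = 2 from the rest, must sum to zero.
−n + 2 = 0, so n = 2.

2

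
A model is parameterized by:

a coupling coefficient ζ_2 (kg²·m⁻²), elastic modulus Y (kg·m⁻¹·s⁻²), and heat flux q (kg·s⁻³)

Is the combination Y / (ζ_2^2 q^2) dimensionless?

Sum the exponent of each base dimension across the product:
  M: −2·[ζ_2]_M + [Y]_M − 2·[q]_M = −2·(2) + (1) − 2·(1) = -5
  L: −2·[ζ_2]_L + [Y]_L − 2·[q]_L = −2·(-2) + (-1) − 2·(0) = 3
  T: −2·[ζ_2]_T + [Y]_T − 2·[q]_T = −2·(0) + (-2) − 2·(-3) = 4
Net dimensions [M⁻⁵ L³ T⁴] ≠ [1] — not dimensionless.

no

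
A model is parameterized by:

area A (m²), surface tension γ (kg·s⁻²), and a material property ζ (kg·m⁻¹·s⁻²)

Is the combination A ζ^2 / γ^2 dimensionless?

Sum the exponent of each base dimension across the product:
  M: [A]_M − 2·[γ]_M + 2·[ζ]_M = (0) − 2·(1) + 2·(1) = 0
  L: [A]_L − 2·[γ]_L + 2·[ζ]_L = (2) − 2·(0) + 2·(-1) = 0
  T: [A]_T − 2·[γ]_T + 2·[ζ]_T = (0) − 2·(-2) + 2·(-2) = 0
All base exponents vanish — dimensionless.

yes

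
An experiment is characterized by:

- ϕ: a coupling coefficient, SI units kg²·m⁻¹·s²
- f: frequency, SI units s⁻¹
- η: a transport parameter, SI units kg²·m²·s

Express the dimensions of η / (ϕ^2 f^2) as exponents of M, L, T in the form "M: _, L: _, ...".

Collect each base-dimension exponent across the product:
  M: −2·(2) − 2·(0) + (2) = -2
  L: −2·(-1) − 2·(0) + (2) = 4
  T: −2·(2) − 2·(-1) + (1) = -1
So the dimensions are [M⁻² L⁴ T⁻¹].

M: -2, L: 4, T: -1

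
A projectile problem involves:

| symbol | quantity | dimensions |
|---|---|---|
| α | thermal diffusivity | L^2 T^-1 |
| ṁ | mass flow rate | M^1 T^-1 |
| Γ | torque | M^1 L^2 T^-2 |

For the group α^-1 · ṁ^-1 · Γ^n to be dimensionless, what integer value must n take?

Balance the M exponent: (1)·n from Γ, plus −(0) − (1) = -1 from the rest, must sum to zero.
n − 1 = 0, so n = 1.

1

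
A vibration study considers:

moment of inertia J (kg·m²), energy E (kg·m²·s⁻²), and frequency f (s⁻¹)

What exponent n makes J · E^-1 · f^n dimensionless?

2

Balance the T exponent: (-1)·n from f, plus (0) − (-2) = 2 from the rest, must sum to zero.
−n + 2 = 0, so n = 2.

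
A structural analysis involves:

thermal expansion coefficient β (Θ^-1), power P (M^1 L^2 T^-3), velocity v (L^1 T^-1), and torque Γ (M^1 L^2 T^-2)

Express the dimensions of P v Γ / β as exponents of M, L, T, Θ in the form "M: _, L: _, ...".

Collect each base-dimension exponent across the product:
  M: −(0) + (1) + (0) + (1) = 2
  L: −(0) + (2) + (1) + (2) = 5
  T: −(0) + (-3) + (-1) + (-2) = -6
  Θ: −(-1) + (0) + (0) + (0) = 1
So the dimensions are [M² L⁵ T⁻⁶ Θ].

M: 2, L: 5, T: -6, Θ: 1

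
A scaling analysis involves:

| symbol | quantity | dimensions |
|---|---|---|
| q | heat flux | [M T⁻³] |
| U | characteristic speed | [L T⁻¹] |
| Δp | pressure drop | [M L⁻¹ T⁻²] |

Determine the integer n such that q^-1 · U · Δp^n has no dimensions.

Balance the M exponent: (1)·n from Δp, plus −(1) + (0) = -1 from the rest, must sum to zero.
n − 1 = 0, so n = 1.

1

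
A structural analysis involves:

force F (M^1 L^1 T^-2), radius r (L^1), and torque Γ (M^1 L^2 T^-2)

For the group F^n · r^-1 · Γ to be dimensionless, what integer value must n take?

Balance the M exponent: (1)·n from F, plus −(0) + (1) = 1 from the rest, must sum to zero.
n + 1 = 0, so n = -1.

-1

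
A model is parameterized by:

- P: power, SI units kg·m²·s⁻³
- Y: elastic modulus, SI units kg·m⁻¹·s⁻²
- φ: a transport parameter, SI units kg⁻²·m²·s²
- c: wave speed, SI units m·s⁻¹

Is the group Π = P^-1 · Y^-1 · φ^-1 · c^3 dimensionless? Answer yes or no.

Sum the exponent of each base dimension across the product:
  M: −[P]_M − [Y]_M − [φ]_M + 3·[c]_M = −(1) − (1) − (-2) + 3·(0) = 0
  L: −[P]_L − [Y]_L − [φ]_L + 3·[c]_L = −(2) − (-1) − (2) + 3·(1) = 0
  T: −[P]_T − [Y]_T − [φ]_T + 3·[c]_T = −(-3) − (-2) − (2) + 3·(-1) = 0
All base exponents vanish — dimensionless.

yes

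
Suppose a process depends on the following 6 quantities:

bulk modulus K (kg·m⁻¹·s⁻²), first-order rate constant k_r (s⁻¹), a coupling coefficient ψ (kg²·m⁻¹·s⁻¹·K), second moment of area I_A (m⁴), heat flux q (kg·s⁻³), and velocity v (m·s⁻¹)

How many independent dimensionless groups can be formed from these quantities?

2

There are 6 variables and 4 base dimensions (M, L, T, Θ).
The dimension matrix has rank 4.
Independent dimensionless groups: 6 − 4 = 2.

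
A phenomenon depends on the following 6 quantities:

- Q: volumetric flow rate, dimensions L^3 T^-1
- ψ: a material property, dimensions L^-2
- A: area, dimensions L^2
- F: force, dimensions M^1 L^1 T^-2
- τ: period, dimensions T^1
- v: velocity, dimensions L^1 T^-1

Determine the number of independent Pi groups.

There are 6 variables and 3 base dimensions (M, L, T).
The dimension matrix has rank 3.
Independent dimensionless groups: 6 − 3 = 3.

3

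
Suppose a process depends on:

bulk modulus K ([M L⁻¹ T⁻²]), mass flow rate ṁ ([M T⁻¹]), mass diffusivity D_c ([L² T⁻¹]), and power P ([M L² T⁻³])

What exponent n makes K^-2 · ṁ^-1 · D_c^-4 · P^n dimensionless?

3

Balance the M exponent: (1)·n from P, plus −2·(1) − (1) − 4·(0) = -3 from the rest, must sum to zero.
n − 3 = 0, so n = 3.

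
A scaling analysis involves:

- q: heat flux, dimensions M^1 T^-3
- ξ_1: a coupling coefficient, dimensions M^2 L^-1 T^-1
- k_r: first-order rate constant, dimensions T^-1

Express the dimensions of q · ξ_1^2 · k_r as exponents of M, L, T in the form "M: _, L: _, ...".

Collect each base-dimension exponent across the product:
  M: (1) + 2·(2) + (0) = 5
  L: (0) + 2·(-1) + (0) = -2
  T: (-3) + 2·(-1) + (-1) = -6
So the dimensions are [M⁵ L⁻² T⁻⁶].

M: 5, L: -2, T: -6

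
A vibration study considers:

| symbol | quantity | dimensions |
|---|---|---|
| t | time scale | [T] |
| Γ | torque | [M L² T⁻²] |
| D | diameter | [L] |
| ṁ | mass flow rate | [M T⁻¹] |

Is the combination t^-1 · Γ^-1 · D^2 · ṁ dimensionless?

Sum the exponent of each base dimension across the product:
  M: −[t]_M − [Γ]_M + 2·[D]_M + [ṁ]_M = −(0) − (1) + 2·(0) + (1) = 0
  L: −[t]_L − [Γ]_L + 2·[D]_L + [ṁ]_L = −(0) − (2) + 2·(1) + (0) = 0
  T: −[t]_T − [Γ]_T + 2·[D]_T + [ṁ]_T = −(1) − (-2) + 2·(0) + (-1) = 0
All base exponents vanish — dimensionless.

yes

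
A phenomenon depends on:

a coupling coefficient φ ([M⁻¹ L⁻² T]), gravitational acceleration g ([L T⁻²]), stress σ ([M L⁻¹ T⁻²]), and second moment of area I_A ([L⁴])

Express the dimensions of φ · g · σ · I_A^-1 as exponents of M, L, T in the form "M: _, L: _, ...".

Collect each base-dimension exponent across the product:
  M: (-1) + (0) + (1) − (0) = 0
  L: (-2) + (1) + (-1) − (4) = -6
  T: (1) + (-2) + (-2) − (0) = -3
So the dimensions are [L⁻⁶ T⁻³].

M: 0, L: -6, T: -3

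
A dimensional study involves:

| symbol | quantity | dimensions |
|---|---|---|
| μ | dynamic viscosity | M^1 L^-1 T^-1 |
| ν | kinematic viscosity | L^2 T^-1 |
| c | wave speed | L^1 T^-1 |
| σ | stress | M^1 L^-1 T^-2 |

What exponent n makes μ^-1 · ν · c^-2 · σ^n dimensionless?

1

Balance the M exponent: (1)·n from σ, plus −(1) + (0) − 2·(0) = -1 from the rest, must sum to zero.
n − 1 = 0, so n = 1.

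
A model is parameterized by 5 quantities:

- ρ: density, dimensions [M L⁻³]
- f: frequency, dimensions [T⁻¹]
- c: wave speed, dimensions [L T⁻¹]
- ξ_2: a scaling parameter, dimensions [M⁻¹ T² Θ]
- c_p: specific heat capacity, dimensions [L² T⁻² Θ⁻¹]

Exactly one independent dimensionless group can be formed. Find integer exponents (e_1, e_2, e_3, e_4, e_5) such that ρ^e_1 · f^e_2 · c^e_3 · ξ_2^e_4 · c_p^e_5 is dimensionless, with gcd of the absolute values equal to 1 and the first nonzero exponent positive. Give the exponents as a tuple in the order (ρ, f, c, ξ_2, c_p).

(1, -1, 1, 1, 1)

M: e_1·(1) + e_2·(0) + e_3·(0) + e_4·(-1) + e_5·(0) = 0
L: e_1·(-3) + e_2·(0) + e_3·(1) + e_4·(0) + e_5·(2) = 0
T: e_1·(0) + e_2·(-1) + e_3·(-1) + e_4·(2) + e_5·(-2) = 0
Θ: e_1·(0) + e_2·(0) + e_3·(0) + e_4·(1) + e_5·(-1) = 0
Solving this homogeneous linear system for the smallest-integer solution (first nonzero entry positive) gives (1, -1, 1, 1, 1).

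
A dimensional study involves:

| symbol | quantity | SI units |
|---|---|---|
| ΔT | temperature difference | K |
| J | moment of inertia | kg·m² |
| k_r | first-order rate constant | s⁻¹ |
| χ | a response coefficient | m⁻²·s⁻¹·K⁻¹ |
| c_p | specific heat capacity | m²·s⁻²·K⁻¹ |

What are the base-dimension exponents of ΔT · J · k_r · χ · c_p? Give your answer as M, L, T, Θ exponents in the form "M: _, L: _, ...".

Collect each base-dimension exponent across the product:
  M: (0) + (1) + (0) + (0) + (0) = 1
  L: (0) + (2) + (0) + (-2) + (2) = 2
  T: (0) + (0) + (-1) + (-1) + (-2) = -4
  Θ: (1) + (0) + (0) + (-1) + (-1) = -1
So the dimensions are [M L² T⁻⁴ Θ⁻¹].

M: 1, L: 2, T: -4, Θ: -1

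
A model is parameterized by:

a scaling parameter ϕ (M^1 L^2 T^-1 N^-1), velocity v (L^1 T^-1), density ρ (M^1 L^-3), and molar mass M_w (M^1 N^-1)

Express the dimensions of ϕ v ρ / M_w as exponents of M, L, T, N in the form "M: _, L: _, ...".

Collect each base-dimension exponent across the product:
  M: (1) + (0) + (1) − (1) = 1
  L: (2) + (1) + (-3) − (0) = 0
  T: (-1) + (-1) + (0) − (0) = -2
  N: (-1) + (0) + (0) − (-1) = 0
So the dimensions are [M T⁻²].

M: 1, L: 0, T: -2, N: 0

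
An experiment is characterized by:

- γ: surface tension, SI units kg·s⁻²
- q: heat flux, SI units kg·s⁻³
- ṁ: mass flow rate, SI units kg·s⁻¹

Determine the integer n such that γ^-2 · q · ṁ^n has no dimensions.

Balance the M exponent: (1)·n from ṁ, plus −2·(1) + (1) = -1 from the rest, must sum to zero.
n − 1 = 0, so n = 1.

1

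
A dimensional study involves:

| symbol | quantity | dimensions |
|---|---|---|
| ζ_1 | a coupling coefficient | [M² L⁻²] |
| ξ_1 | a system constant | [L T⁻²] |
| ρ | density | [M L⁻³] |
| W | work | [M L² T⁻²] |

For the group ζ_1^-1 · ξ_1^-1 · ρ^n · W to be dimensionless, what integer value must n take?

Balance the M exponent: (1)·n from ρ, plus −(2) − (0) + (1) = -1 from the rest, must sum to zero.
n − 1 = 0, so n = 1.

1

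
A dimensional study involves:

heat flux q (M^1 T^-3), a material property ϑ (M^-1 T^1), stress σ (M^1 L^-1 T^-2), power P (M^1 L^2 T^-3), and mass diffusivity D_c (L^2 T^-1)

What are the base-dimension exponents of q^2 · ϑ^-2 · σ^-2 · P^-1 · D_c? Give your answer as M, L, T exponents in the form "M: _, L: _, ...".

Collect each base-dimension exponent across the product:
  M: 2·(1) − 2·(-1) − 2·(1) − (1) + (0) = 1
  L: 2·(0) − 2·(0) − 2·(-1) − (2) + (2) = 2
  T: 2·(-3) − 2·(1) − 2·(-2) − (-3) + (-1) = -2
So the dimensions are [M L² T⁻²].

M: 1, L: 2, T: -2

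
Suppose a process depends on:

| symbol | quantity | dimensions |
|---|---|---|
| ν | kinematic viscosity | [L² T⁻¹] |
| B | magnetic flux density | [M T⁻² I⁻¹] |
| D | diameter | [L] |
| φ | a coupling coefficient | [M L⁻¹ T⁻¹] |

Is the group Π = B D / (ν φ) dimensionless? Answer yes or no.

Sum the exponent of each base dimension across the product:
  M: −[ν]_M + [B]_M + [D]_M − [φ]_M = −(0) + (1) + (0) − (1) = 0
  L: −[ν]_L + [B]_L + [D]_L − [φ]_L = −(2) + (0) + (1) − (-1) = 0
  T: −[ν]_T + [B]_T + [D]_T − [φ]_T = −(-1) + (-2) + (0) − (-1) = 0
  I: −[ν]_I + [B]_I + [D]_I − [φ]_I = −(0) + (-1) + (0) − (0) = -1
Net dimensions [I⁻¹] ≠ [1] — not dimensionless.

no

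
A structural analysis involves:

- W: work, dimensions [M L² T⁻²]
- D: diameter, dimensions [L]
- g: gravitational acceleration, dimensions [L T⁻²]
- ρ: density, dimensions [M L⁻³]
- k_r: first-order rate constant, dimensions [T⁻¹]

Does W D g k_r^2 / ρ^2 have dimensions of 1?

Sum the exponent of each base dimension across the product:
  M: [W]_M + [D]_M + [g]_M − 2·[ρ]_M + 2·[k_r]_M = (1) + (0) + (0) − 2·(1) + 2·(0) = -1
  L: [W]_L + [D]_L + [g]_L − 2·[ρ]_L + 2·[k_r]_L = (2) + (1) + (1) − 2·(-3) + 2·(0) = 10
  T: [W]_T + [D]_T + [g]_T − 2·[ρ]_T + 2·[k_r]_T = (-2) + (0) + (-2) − 2·(0) + 2·(-1) = -6
Net dimensions [M⁻¹ L¹⁰ T⁻⁶] ≠ [1] — not dimensionless.

no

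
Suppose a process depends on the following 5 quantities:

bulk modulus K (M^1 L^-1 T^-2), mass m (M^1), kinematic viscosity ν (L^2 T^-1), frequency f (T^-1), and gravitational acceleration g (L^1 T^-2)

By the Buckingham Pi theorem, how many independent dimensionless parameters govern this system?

2

There are 5 variables and 3 base dimensions (M, L, T).
The dimension matrix has rank 3.
Independent dimensionless groups: 5 − 3 = 2.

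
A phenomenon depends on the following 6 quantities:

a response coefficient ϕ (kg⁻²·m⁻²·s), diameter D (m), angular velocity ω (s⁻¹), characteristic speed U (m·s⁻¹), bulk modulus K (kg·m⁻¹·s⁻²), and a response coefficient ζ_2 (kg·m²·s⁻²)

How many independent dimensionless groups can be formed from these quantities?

There are 6 variables and 3 base dimensions (M, L, T).
The dimension matrix has rank 3.
Independent dimensionless groups: 6 − 3 = 3.

3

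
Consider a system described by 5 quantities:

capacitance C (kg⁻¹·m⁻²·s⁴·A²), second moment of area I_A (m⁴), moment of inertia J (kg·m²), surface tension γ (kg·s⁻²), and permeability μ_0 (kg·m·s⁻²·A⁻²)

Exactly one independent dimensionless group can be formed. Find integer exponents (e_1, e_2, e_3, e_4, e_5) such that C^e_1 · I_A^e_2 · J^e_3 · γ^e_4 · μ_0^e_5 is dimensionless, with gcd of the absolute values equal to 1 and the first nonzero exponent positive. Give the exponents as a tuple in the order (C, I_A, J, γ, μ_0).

(4, 3, -4, 4, 4)

M: e_1·(-1) + e_2·(0) + e_3·(1) + e_4·(1) + e_5·(1) = 0
L: e_1·(-2) + e_2·(4) + e_3·(2) + e_4·(0) + e_5·(1) = 0
T: e_1·(4) + e_2·(0) + e_3·(0) + e_4·(-2) + e_5·(-2) = 0
I: e_1·(2) + e_2·(0) + e_3·(0) + e_4·(0) + e_5·(-2) = 0
Solving this homogeneous linear system for the smallest-integer solution (first nonzero entry positive) gives (4, 3, -4, 4, 4).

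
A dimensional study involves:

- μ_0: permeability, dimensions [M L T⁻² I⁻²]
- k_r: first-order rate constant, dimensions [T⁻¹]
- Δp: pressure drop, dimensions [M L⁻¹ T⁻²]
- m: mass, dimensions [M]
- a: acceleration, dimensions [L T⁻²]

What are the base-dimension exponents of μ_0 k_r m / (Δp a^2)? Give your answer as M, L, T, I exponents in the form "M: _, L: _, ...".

Collect each base-dimension exponent across the product:
  M: (1) + (0) − (1) + (1) − 2·(0) = 1
  L: (1) + (0) − (-1) + (0) − 2·(1) = 0
  T: (-2) + (-1) − (-2) + (0) − 2·(-2) = 3
  I: (-2) + (0) − (0) + (0) − 2·(0) = -2
So the dimensions are [M T³ I⁻²].

M: 1, L: 0, T: 3, I: -2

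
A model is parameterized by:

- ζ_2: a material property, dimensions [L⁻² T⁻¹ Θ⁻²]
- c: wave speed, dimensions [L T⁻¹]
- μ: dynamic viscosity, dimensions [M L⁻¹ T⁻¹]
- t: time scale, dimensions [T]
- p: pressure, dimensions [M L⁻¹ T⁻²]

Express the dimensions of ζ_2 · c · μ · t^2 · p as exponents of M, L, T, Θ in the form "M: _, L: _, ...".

M: 2, L: -3, T: -3, Θ: -2

Collect each base-dimension exponent across the product:
  M: (0) + (0) + (1) + 2·(0) + (1) = 2
  L: (-2) + (1) + (-1) + 2·(0) + (-1) = -3
  T: (-1) + (-1) + (-1) + 2·(1) + (-2) = -3
  Θ: (-2) + (0) + (0) + 2·(0) + (0) = -2
So the dimensions are [M² L⁻³ T⁻³ Θ⁻²].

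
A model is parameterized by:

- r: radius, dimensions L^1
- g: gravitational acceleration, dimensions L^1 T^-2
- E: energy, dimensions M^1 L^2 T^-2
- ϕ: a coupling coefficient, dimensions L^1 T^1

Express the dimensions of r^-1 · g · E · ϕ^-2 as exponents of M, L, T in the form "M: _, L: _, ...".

M: 1, L: 0, T: -6

Collect each base-dimension exponent across the product:
  M: −(0) + (0) + (1) − 2·(0) = 1
  L: −(1) + (1) + (2) − 2·(1) = 0
  T: −(0) + (-2) + (-2) − 2·(1) = -6
So the dimensions are [M T⁻⁶].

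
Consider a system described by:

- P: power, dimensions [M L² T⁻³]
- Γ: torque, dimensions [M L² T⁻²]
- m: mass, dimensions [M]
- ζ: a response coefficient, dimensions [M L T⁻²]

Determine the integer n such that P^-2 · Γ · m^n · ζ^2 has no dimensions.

-1

Balance the M exponent: (1)·n from m, plus −2·(1) + (1) + 2·(1) = 1 from the rest, must sum to zero.
n + 1 = 0, so n = -1.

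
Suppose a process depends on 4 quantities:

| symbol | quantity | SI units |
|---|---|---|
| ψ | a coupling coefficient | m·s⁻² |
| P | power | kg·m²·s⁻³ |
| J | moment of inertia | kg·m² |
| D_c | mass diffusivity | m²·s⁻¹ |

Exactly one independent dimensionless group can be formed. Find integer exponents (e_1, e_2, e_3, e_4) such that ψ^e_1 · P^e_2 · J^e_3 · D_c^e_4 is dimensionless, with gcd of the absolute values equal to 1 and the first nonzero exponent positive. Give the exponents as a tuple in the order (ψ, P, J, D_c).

(2, -1, 1, -1)

M: e_1·(0) + e_2·(1) + e_3·(1) + e_4·(0) = 0
L: e_1·(1) + e_2·(2) + e_3·(2) + e_4·(2) = 0
T: e_1·(-2) + e_2·(-3) + e_3·(0) + e_4·(-1) = 0
Solving this homogeneous linear system for the smallest-integer solution (first nonzero entry positive) gives (2, -1, 1, -1).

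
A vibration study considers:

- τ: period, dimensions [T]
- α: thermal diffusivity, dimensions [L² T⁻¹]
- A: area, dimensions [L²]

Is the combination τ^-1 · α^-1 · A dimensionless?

yes

Sum the exponent of each base dimension across the product:
  L: −[τ]_L − [α]_L + [A]_L = −(0) − (2) + (2) = 0
  T: −[τ]_T − [α]_T + [A]_T = −(1) − (-1) + (0) = 0
All base exponents vanish — dimensionless.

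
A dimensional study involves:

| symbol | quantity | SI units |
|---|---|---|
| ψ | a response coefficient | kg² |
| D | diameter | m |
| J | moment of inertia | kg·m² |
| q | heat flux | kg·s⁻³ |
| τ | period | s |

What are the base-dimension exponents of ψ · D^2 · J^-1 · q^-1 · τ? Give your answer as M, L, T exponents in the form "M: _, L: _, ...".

Collect each base-dimension exponent across the product:
  M: (2) + 2·(0) − (1) − (1) + (0) = 0
  L: (0) + 2·(1) − (2) − (0) + (0) = 0
  T: (0) + 2·(0) − (0) − (-3) + (1) = 4
So the dimensions are [T⁴].

M: 0, L: 0, T: 4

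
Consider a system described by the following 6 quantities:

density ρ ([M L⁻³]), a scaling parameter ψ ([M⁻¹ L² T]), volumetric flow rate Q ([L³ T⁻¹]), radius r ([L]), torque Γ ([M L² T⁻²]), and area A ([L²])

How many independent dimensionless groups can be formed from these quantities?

There are 6 variables and 3 base dimensions (M, L, T).
The dimension matrix has rank 3.
Independent dimensionless groups: 6 − 3 = 3.

3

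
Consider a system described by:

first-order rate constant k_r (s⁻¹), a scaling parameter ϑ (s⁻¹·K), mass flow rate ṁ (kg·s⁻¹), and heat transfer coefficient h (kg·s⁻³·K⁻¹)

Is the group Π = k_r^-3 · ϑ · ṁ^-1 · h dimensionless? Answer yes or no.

Sum the exponent of each base dimension across the product:
  M: −3·[k_r]_M + [ϑ]_M − [ṁ]_M + [h]_M = −3·(0) + (0) − (1) + (1) = 0
  L: −3·[k_r]_L + [ϑ]_L − [ṁ]_L + [h]_L = −3·(0) + (0) − (0) + (0) = 0
  T: −3·[k_r]_T + [ϑ]_T − [ṁ]_T + [h]_T = −3·(-1) + (-1) − (-1) + (-3) = 0
  Θ: −3·[k_r]_Θ + [ϑ]_Θ − [ṁ]_Θ + [h]_Θ = −3·(0) + (1) − (0) + (-1) = 0
All base exponents vanish — dimensionless.

yes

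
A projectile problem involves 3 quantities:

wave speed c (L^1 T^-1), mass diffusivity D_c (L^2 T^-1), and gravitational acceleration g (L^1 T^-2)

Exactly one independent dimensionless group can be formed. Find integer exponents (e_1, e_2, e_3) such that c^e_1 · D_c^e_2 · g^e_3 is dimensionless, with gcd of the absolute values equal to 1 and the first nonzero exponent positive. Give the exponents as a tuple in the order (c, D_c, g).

L: e_1·(1) + e_2·(2) + e_3·(1) = 0
T: e_1·(-1) + e_2·(-1) + e_3·(-2) = 0
Solving this homogeneous linear system for the smallest-integer solution (first nonzero entry positive) gives (3, -1, -1).

(3, -1, -1)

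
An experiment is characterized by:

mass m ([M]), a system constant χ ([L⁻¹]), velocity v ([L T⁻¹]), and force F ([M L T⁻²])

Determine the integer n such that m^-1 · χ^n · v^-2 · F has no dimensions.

Balance the L exponent: (-1)·n from χ, plus −(0) − 2·(1) + (1) = -1 from the rest, must sum to zero.
−n − 1 = 0, so n = -1.

-1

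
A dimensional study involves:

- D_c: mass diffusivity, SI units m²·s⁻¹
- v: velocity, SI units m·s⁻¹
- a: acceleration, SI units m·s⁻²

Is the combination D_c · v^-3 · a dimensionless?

Sum the exponent of each base dimension across the product:
  M: [D_c]_M − 3·[v]_M + [a]_M = (0) − 3·(0) + (0) = 0
  L: [D_c]_L − 3·[v]_L + [a]_L = (2) − 3·(1) + (1) = 0
  T: [D_c]_T − 3·[v]_T + [a]_T = (-1) − 3·(-1) + (-2) = 0
  Θ: [D_c]_Θ − 3·[v]_Θ + [a]_Θ = (0) − 3·(0) + (0) = 0
All base exponents vanish — dimensionless.

yes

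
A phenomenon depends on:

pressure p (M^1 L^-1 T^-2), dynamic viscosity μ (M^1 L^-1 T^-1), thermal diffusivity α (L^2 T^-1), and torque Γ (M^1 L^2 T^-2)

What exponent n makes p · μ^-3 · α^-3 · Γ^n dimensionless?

2

Balance the M exponent: (1)·n from Γ, plus (1) − 3·(1) − 3·(0) = -2 from the rest, must sum to zero.
n − 2 = 0, so n = 2.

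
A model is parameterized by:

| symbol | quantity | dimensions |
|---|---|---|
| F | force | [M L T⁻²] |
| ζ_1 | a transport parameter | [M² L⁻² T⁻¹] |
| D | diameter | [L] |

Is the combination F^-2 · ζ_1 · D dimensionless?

Sum the exponent of each base dimension across the product:
  M: −2·[F]_M + [ζ_1]_M + [D]_M = −2·(1) + (2) + (0) = 0
  L: −2·[F]_L + [ζ_1]_L + [D]_L = −2·(1) + (-2) + (1) = -3
  T: −2·[F]_T + [ζ_1]_T + [D]_T = −2·(-2) + (-1) + (0) = 3
Net dimensions [L⁻³ T³] ≠ [1] — not dimensionless.

no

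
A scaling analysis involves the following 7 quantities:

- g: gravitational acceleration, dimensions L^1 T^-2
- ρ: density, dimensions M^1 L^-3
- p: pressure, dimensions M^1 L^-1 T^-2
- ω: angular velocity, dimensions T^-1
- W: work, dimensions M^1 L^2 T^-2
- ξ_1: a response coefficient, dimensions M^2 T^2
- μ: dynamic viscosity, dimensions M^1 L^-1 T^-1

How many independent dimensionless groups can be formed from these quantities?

4

There are 7 variables and 3 base dimensions (M, L, T).
The dimension matrix has rank 3.
Independent dimensionless groups: 7 − 3 = 4.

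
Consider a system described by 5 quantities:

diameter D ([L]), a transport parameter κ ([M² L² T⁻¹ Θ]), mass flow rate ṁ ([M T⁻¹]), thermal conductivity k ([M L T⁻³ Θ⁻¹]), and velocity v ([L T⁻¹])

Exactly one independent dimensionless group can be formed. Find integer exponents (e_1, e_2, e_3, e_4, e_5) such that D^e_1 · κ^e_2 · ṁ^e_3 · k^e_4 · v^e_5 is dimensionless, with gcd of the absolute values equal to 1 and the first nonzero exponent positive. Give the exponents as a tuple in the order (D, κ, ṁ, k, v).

M: e_1·(0) + e_2·(2) + e_3·(1) + e_4·(1) + e_5·(0) = 0
L: e_1·(1) + e_2·(2) + e_3·(0) + e_4·(1) + e_5·(1) = 0
T: e_1·(0) + e_2·(-1) + e_3·(-1) + e_4·(-3) + e_5·(-1) = 0
Θ: e_1·(0) + e_2·(1) + e_3·(0) + e_4·(-1) + e_5·(0) = 0
Solving this homogeneous linear system for the smallest-integer solution (first nonzero entry positive) gives (2, -1, 3, -1, 1).

(2, -1, 3, -1, 1)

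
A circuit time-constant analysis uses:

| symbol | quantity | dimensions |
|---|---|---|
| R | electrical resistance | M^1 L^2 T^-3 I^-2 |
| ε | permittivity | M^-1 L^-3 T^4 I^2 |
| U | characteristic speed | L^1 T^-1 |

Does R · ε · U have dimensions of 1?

Sum the exponent of each base dimension across the product:
  M: [R]_M + [ε]_M + [U]_M = (1) + (-1) + (0) = 0
  L: [R]_L + [ε]_L + [U]_L = (2) + (-3) + (1) = 0
  T: [R]_T + [ε]_T + [U]_T = (-3) + (4) + (-1) = 0
  I: [R]_I + [ε]_I + [U]_I = (-2) + (2) + (0) = 0
All base exponents vanish — dimensionless.

yes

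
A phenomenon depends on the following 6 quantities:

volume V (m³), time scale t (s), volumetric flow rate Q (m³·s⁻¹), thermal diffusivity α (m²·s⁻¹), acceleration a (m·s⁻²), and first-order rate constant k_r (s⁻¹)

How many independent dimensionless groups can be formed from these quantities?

There are 6 variables and 2 base dimensions (L, T).
The dimension matrix has rank 2.
Independent dimensionless groups: 6 − 2 = 4.

4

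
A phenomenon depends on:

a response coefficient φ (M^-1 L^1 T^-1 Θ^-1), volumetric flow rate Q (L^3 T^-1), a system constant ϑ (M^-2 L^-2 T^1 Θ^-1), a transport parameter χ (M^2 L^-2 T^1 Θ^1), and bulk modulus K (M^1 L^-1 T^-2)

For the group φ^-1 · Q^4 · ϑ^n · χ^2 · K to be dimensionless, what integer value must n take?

Balance the M exponent: (-2)·n from ϑ, plus −(-1) + 4·(0) + 2·(2) + (1) = 6 from the rest, must sum to zero.
-2n + 6 = 0, so n = 3.

3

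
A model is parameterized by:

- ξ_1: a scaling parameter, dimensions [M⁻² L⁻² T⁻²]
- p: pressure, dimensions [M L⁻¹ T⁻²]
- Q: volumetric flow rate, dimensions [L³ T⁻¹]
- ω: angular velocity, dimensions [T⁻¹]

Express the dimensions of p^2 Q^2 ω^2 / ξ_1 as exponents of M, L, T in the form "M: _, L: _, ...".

M: 4, L: 6, T: -6

Collect each base-dimension exponent across the product:
  M: −(-2) + 2·(1) + 2·(0) + 2·(0) = 4
  L: −(-2) + 2·(-1) + 2·(3) + 2·(0) = 6
  T: −(-2) + 2·(-2) + 2·(-1) + 2·(-1) = -6
So the dimensions are [M⁴ L⁶ T⁻⁶].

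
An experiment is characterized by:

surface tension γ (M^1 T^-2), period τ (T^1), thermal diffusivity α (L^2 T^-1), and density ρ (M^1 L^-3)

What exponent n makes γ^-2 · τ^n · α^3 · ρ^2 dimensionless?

Balance the T exponent: (1)·n from τ, plus −2·(-2) + 3·(-1) + 2·(0) = 1 from the rest, must sum to zero.
n + 1 = 0, so n = -1.

-1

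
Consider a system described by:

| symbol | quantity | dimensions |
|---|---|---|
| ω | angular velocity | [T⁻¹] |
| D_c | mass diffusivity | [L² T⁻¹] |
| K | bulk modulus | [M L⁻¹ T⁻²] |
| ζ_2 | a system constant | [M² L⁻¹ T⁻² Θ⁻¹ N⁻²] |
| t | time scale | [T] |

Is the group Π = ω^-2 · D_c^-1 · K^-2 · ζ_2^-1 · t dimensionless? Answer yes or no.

no

Sum the exponent of each base dimension across the product:
  M: −2·[ω]_M − [D_c]_M − 2·[K]_M − [ζ_2]_M + [t]_M = −2·(0) − (0) − 2·(1) − (2) + (0) = -4
  L: −2·[ω]_L − [D_c]_L − 2·[K]_L − [ζ_2]_L + [t]_L = −2·(0) − (2) − 2·(-1) − (-1) + (0) = 1
  T: −2·[ω]_T − [D_c]_T − 2·[K]_T − [ζ_2]_T + [t]_T = −2·(-1) − (-1) − 2·(-2) − (-2) + (1) = 10
  Θ: −2·[ω]_Θ − [D_c]_Θ − 2·[K]_Θ − [ζ_2]_Θ + [t]_Θ = −2·(0) − (0) − 2·(0) − (-1) + (0) = 1
  N: −2·[ω]_N − [D_c]_N − 2·[K]_N − [ζ_2]_N + [t]_N = −2·(0) − (0) − 2·(0) − (-2) + (0) = 2
Net dimensions [M⁻⁴ L T¹⁰ Θ N²] ≠ [1] — not dimensionless.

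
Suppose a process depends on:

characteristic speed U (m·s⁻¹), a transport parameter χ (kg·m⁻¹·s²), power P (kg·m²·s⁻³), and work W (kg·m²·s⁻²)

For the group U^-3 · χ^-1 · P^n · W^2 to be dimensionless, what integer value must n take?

Balance the M exponent: (1)·n from P, plus −3·(0) − (1) + 2·(1) = 1 from the rest, must sum to zero.
n + 1 = 0, so n = -1.

-1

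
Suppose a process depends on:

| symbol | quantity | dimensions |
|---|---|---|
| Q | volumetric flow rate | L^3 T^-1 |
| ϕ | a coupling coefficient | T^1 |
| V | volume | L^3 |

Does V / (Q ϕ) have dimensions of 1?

Sum the exponent of each base dimension across the product:
  L: −[Q]_L − [ϕ]_L + [V]_L = −(3) − (0) + (3) = 0
  T: −[Q]_T − [ϕ]_T + [V]_T = −(-1) − (1) + (0) = 0
All base exponents vanish — dimensionless.

yes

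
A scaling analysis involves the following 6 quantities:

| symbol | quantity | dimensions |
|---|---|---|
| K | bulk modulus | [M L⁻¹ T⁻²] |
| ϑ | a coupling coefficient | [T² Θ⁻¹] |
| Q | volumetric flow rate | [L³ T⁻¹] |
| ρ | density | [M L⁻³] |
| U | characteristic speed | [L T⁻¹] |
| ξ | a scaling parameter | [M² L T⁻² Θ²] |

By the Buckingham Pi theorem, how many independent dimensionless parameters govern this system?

There are 6 variables and 4 base dimensions (M, L, T, Θ).
The dimension matrix has rank 4.
Independent dimensionless groups: 6 − 4 = 2.

2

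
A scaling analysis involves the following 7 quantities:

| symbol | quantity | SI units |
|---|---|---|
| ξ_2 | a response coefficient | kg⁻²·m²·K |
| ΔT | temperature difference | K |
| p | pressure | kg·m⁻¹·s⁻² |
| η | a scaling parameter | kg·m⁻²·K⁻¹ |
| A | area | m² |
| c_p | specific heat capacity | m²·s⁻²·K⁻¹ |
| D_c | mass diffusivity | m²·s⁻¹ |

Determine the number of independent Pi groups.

3

There are 7 variables and 4 base dimensions (M, L, T, Θ).
The dimension matrix has rank 4.
Independent dimensionless groups: 7 − 4 = 3.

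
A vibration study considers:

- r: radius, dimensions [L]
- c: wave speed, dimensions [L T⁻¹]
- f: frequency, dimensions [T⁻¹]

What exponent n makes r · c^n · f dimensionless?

Balance the L exponent: (1)·n from c, plus (1) + (0) = 1 from the rest, must sum to zero.
n + 1 = 0, so n = -1.

-1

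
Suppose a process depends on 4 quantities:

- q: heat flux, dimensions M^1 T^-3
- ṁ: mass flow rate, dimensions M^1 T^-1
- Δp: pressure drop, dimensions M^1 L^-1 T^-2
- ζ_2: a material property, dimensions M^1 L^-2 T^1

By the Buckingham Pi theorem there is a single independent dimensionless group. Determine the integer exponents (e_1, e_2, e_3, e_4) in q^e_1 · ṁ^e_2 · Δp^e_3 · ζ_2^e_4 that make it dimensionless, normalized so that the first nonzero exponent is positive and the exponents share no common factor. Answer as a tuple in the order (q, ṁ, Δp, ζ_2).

M: e_1·(1) + e_2·(1) + e_3·(1) + e_4·(1) = 0
L: e_1·(0) + e_2·(0) + e_3·(-1) + e_4·(-2) = 0
T: e_1·(-3) + e_2·(-1) + e_3·(-2) + e_4·(1) = 0
Solving this homogeneous linear system for the smallest-integer solution (first nonzero entry positive) gives (2, -1, -2, 1).

(2, -1, -2, 1)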